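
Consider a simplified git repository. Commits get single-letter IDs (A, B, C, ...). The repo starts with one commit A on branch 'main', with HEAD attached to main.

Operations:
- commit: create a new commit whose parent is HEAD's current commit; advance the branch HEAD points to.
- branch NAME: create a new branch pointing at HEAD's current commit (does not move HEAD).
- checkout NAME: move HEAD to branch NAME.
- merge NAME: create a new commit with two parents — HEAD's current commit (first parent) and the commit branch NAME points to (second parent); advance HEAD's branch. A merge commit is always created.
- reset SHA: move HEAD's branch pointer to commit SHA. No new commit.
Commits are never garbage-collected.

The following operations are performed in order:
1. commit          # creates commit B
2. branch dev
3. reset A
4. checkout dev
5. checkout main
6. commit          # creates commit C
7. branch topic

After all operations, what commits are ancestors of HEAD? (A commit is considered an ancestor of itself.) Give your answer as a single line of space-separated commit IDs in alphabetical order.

Answer: A C

Derivation:
After op 1 (commit): HEAD=main@B [main=B]
After op 2 (branch): HEAD=main@B [dev=B main=B]
After op 3 (reset): HEAD=main@A [dev=B main=A]
After op 4 (checkout): HEAD=dev@B [dev=B main=A]
After op 5 (checkout): HEAD=main@A [dev=B main=A]
After op 6 (commit): HEAD=main@C [dev=B main=C]
After op 7 (branch): HEAD=main@C [dev=B main=C topic=C]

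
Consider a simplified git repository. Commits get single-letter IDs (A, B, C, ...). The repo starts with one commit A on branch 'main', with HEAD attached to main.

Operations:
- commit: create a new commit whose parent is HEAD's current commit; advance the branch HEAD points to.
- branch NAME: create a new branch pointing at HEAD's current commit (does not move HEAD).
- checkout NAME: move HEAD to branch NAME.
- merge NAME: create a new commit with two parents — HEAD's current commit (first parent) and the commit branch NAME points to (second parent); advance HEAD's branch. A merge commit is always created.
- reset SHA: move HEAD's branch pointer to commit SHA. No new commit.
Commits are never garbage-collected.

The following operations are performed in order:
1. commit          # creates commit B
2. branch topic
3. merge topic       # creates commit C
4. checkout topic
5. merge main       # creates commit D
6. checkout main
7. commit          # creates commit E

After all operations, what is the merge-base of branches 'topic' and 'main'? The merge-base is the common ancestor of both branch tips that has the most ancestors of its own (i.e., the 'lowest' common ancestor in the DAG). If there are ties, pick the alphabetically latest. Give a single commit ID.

Answer: C

Derivation:
After op 1 (commit): HEAD=main@B [main=B]
After op 2 (branch): HEAD=main@B [main=B topic=B]
After op 3 (merge): HEAD=main@C [main=C topic=B]
After op 4 (checkout): HEAD=topic@B [main=C topic=B]
After op 5 (merge): HEAD=topic@D [main=C topic=D]
After op 6 (checkout): HEAD=main@C [main=C topic=D]
After op 7 (commit): HEAD=main@E [main=E topic=D]
ancestors(topic=D): ['A', 'B', 'C', 'D']
ancestors(main=E): ['A', 'B', 'C', 'E']
common: ['A', 'B', 'C']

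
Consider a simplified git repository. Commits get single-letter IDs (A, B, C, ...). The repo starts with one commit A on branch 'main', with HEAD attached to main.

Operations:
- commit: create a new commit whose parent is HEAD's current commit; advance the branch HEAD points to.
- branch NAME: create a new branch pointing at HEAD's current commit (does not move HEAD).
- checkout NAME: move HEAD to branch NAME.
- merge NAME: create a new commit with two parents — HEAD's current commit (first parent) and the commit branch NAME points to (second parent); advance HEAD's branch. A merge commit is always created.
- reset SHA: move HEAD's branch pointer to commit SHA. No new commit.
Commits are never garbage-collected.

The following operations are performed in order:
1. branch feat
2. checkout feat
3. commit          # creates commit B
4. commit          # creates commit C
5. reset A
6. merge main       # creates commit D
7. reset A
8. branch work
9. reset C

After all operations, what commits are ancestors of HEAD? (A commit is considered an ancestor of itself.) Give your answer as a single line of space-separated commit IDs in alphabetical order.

After op 1 (branch): HEAD=main@A [feat=A main=A]
After op 2 (checkout): HEAD=feat@A [feat=A main=A]
After op 3 (commit): HEAD=feat@B [feat=B main=A]
After op 4 (commit): HEAD=feat@C [feat=C main=A]
After op 5 (reset): HEAD=feat@A [feat=A main=A]
After op 6 (merge): HEAD=feat@D [feat=D main=A]
After op 7 (reset): HEAD=feat@A [feat=A main=A]
After op 8 (branch): HEAD=feat@A [feat=A main=A work=A]
After op 9 (reset): HEAD=feat@C [feat=C main=A work=A]

Answer: A B C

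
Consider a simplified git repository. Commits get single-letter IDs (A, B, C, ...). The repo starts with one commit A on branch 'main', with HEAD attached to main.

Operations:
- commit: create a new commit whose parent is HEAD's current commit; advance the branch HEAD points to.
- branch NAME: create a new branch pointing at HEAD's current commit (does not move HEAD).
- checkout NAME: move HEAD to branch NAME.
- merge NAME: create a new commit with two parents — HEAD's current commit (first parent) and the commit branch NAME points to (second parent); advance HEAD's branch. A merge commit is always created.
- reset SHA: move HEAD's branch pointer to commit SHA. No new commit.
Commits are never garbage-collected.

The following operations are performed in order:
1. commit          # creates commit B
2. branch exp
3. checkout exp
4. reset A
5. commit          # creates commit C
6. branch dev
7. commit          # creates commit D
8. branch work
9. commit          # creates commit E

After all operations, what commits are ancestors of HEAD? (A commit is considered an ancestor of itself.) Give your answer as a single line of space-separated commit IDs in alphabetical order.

After op 1 (commit): HEAD=main@B [main=B]
After op 2 (branch): HEAD=main@B [exp=B main=B]
After op 3 (checkout): HEAD=exp@B [exp=B main=B]
After op 4 (reset): HEAD=exp@A [exp=A main=B]
After op 5 (commit): HEAD=exp@C [exp=C main=B]
After op 6 (branch): HEAD=exp@C [dev=C exp=C main=B]
After op 7 (commit): HEAD=exp@D [dev=C exp=D main=B]
After op 8 (branch): HEAD=exp@D [dev=C exp=D main=B work=D]
After op 9 (commit): HEAD=exp@E [dev=C exp=E main=B work=D]

Answer: A C D E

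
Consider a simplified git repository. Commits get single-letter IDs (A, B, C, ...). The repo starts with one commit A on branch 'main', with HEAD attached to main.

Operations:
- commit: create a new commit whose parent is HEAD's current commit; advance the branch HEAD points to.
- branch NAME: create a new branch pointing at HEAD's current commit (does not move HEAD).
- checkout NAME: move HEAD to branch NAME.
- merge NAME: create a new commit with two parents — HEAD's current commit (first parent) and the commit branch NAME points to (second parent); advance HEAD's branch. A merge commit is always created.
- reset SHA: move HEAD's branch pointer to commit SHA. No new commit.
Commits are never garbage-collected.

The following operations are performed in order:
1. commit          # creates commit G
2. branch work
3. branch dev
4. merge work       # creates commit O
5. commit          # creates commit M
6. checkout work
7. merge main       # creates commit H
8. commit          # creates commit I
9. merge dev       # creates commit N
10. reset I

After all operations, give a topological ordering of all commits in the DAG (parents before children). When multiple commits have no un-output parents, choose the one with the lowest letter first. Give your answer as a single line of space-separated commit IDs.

After op 1 (commit): HEAD=main@G [main=G]
After op 2 (branch): HEAD=main@G [main=G work=G]
After op 3 (branch): HEAD=main@G [dev=G main=G work=G]
After op 4 (merge): HEAD=main@O [dev=G main=O work=G]
After op 5 (commit): HEAD=main@M [dev=G main=M work=G]
After op 6 (checkout): HEAD=work@G [dev=G main=M work=G]
After op 7 (merge): HEAD=work@H [dev=G main=M work=H]
After op 8 (commit): HEAD=work@I [dev=G main=M work=I]
After op 9 (merge): HEAD=work@N [dev=G main=M work=N]
After op 10 (reset): HEAD=work@I [dev=G main=M work=I]
commit A: parents=[]
commit G: parents=['A']
commit H: parents=['G', 'M']
commit I: parents=['H']
commit M: parents=['O']
commit N: parents=['I', 'G']
commit O: parents=['G', 'G']

Answer: A G O M H I N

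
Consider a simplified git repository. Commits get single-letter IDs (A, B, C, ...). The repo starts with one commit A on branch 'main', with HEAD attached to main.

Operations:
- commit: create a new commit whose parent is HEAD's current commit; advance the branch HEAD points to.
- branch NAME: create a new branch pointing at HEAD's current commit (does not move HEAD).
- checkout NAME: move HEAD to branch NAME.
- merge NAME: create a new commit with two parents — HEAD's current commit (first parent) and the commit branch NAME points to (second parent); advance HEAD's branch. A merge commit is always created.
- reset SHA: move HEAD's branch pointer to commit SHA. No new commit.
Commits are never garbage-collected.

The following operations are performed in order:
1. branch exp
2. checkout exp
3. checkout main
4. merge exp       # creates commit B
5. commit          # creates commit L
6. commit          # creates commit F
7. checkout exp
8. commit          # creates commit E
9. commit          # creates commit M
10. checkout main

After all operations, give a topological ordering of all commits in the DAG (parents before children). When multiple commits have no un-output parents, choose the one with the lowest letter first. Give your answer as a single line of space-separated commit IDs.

After op 1 (branch): HEAD=main@A [exp=A main=A]
After op 2 (checkout): HEAD=exp@A [exp=A main=A]
After op 3 (checkout): HEAD=main@A [exp=A main=A]
After op 4 (merge): HEAD=main@B [exp=A main=B]
After op 5 (commit): HEAD=main@L [exp=A main=L]
After op 6 (commit): HEAD=main@F [exp=A main=F]
After op 7 (checkout): HEAD=exp@A [exp=A main=F]
After op 8 (commit): HEAD=exp@E [exp=E main=F]
After op 9 (commit): HEAD=exp@M [exp=M main=F]
After op 10 (checkout): HEAD=main@F [exp=M main=F]
commit A: parents=[]
commit B: parents=['A', 'A']
commit E: parents=['A']
commit F: parents=['L']
commit L: parents=['B']
commit M: parents=['E']

Answer: A B E L F M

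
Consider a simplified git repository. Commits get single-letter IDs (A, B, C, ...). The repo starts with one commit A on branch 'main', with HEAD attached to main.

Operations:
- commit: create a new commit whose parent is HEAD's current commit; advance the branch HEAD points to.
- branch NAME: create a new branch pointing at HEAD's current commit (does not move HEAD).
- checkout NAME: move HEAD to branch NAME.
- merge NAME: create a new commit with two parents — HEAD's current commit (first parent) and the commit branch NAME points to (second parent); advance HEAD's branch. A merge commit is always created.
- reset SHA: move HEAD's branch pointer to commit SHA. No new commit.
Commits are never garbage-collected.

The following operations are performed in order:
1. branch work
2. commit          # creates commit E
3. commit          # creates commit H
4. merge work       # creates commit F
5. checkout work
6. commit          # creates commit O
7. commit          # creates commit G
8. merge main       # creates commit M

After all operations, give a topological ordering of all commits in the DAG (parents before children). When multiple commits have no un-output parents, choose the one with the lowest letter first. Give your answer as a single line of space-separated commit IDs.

After op 1 (branch): HEAD=main@A [main=A work=A]
After op 2 (commit): HEAD=main@E [main=E work=A]
After op 3 (commit): HEAD=main@H [main=H work=A]
After op 4 (merge): HEAD=main@F [main=F work=A]
After op 5 (checkout): HEAD=work@A [main=F work=A]
After op 6 (commit): HEAD=work@O [main=F work=O]
After op 7 (commit): HEAD=work@G [main=F work=G]
After op 8 (merge): HEAD=work@M [main=F work=M]
commit A: parents=[]
commit E: parents=['A']
commit F: parents=['H', 'A']
commit G: parents=['O']
commit H: parents=['E']
commit M: parents=['G', 'F']
commit O: parents=['A']

Answer: A E H F O G M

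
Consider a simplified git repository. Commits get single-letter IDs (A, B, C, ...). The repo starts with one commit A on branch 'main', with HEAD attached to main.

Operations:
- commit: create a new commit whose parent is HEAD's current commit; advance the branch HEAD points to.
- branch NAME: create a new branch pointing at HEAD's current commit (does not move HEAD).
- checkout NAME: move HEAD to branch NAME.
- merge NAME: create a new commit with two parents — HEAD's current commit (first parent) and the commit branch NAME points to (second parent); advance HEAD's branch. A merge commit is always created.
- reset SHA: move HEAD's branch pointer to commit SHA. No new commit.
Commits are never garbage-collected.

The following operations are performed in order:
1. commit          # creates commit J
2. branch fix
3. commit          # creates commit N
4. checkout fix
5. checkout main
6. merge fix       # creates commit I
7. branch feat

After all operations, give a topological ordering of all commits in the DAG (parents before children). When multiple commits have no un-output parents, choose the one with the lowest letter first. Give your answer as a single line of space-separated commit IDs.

After op 1 (commit): HEAD=main@J [main=J]
After op 2 (branch): HEAD=main@J [fix=J main=J]
After op 3 (commit): HEAD=main@N [fix=J main=N]
After op 4 (checkout): HEAD=fix@J [fix=J main=N]
After op 5 (checkout): HEAD=main@N [fix=J main=N]
After op 6 (merge): HEAD=main@I [fix=J main=I]
After op 7 (branch): HEAD=main@I [feat=I fix=J main=I]
commit A: parents=[]
commit I: parents=['N', 'J']
commit J: parents=['A']
commit N: parents=['J']

Answer: A J N I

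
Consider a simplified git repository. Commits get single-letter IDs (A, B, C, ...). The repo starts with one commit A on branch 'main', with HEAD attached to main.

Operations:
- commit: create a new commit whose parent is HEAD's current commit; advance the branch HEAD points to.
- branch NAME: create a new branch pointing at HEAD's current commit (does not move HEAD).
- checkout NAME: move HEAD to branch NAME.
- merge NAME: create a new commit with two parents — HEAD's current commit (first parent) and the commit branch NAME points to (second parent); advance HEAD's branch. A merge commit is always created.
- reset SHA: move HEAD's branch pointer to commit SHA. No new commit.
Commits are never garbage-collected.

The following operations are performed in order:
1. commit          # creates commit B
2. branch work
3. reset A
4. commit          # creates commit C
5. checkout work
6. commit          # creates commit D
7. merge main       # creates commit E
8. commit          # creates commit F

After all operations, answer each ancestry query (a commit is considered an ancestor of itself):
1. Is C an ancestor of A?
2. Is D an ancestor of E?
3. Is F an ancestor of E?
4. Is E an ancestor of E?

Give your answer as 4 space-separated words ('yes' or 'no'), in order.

After op 1 (commit): HEAD=main@B [main=B]
After op 2 (branch): HEAD=main@B [main=B work=B]
After op 3 (reset): HEAD=main@A [main=A work=B]
After op 4 (commit): HEAD=main@C [main=C work=B]
After op 5 (checkout): HEAD=work@B [main=C work=B]
After op 6 (commit): HEAD=work@D [main=C work=D]
After op 7 (merge): HEAD=work@E [main=C work=E]
After op 8 (commit): HEAD=work@F [main=C work=F]
ancestors(A) = {A}; C in? no
ancestors(E) = {A,B,C,D,E}; D in? yes
ancestors(E) = {A,B,C,D,E}; F in? no
ancestors(E) = {A,B,C,D,E}; E in? yes

Answer: no yes no yes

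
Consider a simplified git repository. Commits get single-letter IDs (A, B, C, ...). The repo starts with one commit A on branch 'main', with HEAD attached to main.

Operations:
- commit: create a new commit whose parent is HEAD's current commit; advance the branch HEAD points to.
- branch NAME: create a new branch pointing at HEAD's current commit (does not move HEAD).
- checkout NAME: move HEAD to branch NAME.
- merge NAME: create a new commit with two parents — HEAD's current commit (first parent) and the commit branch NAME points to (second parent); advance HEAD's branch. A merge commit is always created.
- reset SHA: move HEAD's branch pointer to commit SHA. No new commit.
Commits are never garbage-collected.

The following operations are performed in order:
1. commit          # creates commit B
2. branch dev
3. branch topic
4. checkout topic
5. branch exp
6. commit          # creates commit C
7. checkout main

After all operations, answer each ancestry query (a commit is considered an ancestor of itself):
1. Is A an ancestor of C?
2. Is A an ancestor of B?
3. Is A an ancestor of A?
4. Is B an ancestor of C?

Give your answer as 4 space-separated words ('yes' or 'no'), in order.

After op 1 (commit): HEAD=main@B [main=B]
After op 2 (branch): HEAD=main@B [dev=B main=B]
After op 3 (branch): HEAD=main@B [dev=B main=B topic=B]
After op 4 (checkout): HEAD=topic@B [dev=B main=B topic=B]
After op 5 (branch): HEAD=topic@B [dev=B exp=B main=B topic=B]
After op 6 (commit): HEAD=topic@C [dev=B exp=B main=B topic=C]
After op 7 (checkout): HEAD=main@B [dev=B exp=B main=B topic=C]
ancestors(C) = {A,B,C}; A in? yes
ancestors(B) = {A,B}; A in? yes
ancestors(A) = {A}; A in? yes
ancestors(C) = {A,B,C}; B in? yes

Answer: yes yes yes yes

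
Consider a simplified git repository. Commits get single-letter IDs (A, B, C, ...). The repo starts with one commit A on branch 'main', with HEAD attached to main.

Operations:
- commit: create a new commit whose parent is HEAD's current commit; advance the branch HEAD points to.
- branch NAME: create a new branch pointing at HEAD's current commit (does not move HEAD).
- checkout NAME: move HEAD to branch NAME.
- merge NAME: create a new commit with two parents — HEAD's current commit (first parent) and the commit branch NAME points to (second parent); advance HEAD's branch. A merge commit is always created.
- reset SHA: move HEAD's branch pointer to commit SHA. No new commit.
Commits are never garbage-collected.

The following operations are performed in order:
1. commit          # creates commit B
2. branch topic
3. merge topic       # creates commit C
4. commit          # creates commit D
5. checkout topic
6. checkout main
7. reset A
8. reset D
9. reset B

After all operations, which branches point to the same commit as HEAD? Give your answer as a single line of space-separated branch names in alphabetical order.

After op 1 (commit): HEAD=main@B [main=B]
After op 2 (branch): HEAD=main@B [main=B topic=B]
After op 3 (merge): HEAD=main@C [main=C topic=B]
After op 4 (commit): HEAD=main@D [main=D topic=B]
After op 5 (checkout): HEAD=topic@B [main=D topic=B]
After op 6 (checkout): HEAD=main@D [main=D topic=B]
After op 7 (reset): HEAD=main@A [main=A topic=B]
After op 8 (reset): HEAD=main@D [main=D topic=B]
After op 9 (reset): HEAD=main@B [main=B topic=B]

Answer: main topic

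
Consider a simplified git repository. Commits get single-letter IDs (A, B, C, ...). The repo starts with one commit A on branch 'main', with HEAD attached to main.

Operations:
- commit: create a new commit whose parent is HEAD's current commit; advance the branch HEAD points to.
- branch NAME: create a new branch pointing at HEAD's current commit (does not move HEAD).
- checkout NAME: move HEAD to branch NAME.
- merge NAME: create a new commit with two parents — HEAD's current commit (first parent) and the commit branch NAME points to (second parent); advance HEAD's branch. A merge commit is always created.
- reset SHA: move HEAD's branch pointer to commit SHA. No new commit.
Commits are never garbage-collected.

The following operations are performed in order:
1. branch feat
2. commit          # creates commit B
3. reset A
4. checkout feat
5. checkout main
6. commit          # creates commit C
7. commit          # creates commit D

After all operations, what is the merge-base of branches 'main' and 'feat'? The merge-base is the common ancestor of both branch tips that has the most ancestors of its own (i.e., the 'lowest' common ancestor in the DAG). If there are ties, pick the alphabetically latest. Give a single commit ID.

Answer: A

Derivation:
After op 1 (branch): HEAD=main@A [feat=A main=A]
After op 2 (commit): HEAD=main@B [feat=A main=B]
After op 3 (reset): HEAD=main@A [feat=A main=A]
After op 4 (checkout): HEAD=feat@A [feat=A main=A]
After op 5 (checkout): HEAD=main@A [feat=A main=A]
After op 6 (commit): HEAD=main@C [feat=A main=C]
After op 7 (commit): HEAD=main@D [feat=A main=D]
ancestors(main=D): ['A', 'C', 'D']
ancestors(feat=A): ['A']
common: ['A']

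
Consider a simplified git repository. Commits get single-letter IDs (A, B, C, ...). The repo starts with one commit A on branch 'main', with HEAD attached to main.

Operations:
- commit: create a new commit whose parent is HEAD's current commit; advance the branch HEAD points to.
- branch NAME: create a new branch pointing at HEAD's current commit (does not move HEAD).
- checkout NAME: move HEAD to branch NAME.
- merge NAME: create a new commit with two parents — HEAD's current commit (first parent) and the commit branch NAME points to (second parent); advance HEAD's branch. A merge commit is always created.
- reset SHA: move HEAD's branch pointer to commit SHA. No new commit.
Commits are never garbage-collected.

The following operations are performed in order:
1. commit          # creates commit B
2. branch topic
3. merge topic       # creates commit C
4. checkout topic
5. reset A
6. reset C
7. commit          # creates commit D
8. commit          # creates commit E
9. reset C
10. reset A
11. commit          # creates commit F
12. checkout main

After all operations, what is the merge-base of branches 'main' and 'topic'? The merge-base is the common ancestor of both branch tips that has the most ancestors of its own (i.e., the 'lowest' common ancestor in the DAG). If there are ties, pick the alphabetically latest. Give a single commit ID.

After op 1 (commit): HEAD=main@B [main=B]
After op 2 (branch): HEAD=main@B [main=B topic=B]
After op 3 (merge): HEAD=main@C [main=C topic=B]
After op 4 (checkout): HEAD=topic@B [main=C topic=B]
After op 5 (reset): HEAD=topic@A [main=C topic=A]
After op 6 (reset): HEAD=topic@C [main=C topic=C]
After op 7 (commit): HEAD=topic@D [main=C topic=D]
After op 8 (commit): HEAD=topic@E [main=C topic=E]
After op 9 (reset): HEAD=topic@C [main=C topic=C]
After op 10 (reset): HEAD=topic@A [main=C topic=A]
After op 11 (commit): HEAD=topic@F [main=C topic=F]
After op 12 (checkout): HEAD=main@C [main=C topic=F]
ancestors(main=C): ['A', 'B', 'C']
ancestors(topic=F): ['A', 'F']
common: ['A']

Answer: A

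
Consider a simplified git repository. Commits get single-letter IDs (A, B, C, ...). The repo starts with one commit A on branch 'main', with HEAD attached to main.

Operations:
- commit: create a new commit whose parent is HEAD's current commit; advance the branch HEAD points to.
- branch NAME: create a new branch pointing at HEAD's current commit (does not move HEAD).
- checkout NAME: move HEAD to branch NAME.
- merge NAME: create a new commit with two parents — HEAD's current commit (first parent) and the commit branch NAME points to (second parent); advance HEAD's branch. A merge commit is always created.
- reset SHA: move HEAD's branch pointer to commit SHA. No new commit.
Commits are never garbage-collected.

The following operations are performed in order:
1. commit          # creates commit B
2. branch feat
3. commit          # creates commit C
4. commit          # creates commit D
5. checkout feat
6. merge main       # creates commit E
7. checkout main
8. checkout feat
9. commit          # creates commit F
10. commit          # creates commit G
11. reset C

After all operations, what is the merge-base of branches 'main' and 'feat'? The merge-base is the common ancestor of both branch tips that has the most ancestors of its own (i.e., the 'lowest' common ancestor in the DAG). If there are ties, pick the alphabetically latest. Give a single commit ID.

Answer: C

Derivation:
After op 1 (commit): HEAD=main@B [main=B]
After op 2 (branch): HEAD=main@B [feat=B main=B]
After op 3 (commit): HEAD=main@C [feat=B main=C]
After op 4 (commit): HEAD=main@D [feat=B main=D]
After op 5 (checkout): HEAD=feat@B [feat=B main=D]
After op 6 (merge): HEAD=feat@E [feat=E main=D]
After op 7 (checkout): HEAD=main@D [feat=E main=D]
After op 8 (checkout): HEAD=feat@E [feat=E main=D]
After op 9 (commit): HEAD=feat@F [feat=F main=D]
After op 10 (commit): HEAD=feat@G [feat=G main=D]
After op 11 (reset): HEAD=feat@C [feat=C main=D]
ancestors(main=D): ['A', 'B', 'C', 'D']
ancestors(feat=C): ['A', 'B', 'C']
common: ['A', 'B', 'C']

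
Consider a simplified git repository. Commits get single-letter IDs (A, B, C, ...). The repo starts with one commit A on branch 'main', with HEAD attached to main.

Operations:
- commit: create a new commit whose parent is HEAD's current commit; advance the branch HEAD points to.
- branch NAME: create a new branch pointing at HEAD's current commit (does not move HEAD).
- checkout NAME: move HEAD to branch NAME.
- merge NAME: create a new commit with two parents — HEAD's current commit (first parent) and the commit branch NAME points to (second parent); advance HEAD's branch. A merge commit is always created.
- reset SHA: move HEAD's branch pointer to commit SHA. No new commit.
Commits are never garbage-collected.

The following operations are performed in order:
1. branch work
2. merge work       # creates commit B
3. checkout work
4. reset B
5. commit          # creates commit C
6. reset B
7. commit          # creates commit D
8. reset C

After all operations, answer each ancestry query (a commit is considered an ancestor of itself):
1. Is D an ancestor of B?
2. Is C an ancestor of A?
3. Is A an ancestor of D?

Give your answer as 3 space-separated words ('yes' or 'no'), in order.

After op 1 (branch): HEAD=main@A [main=A work=A]
After op 2 (merge): HEAD=main@B [main=B work=A]
After op 3 (checkout): HEAD=work@A [main=B work=A]
After op 4 (reset): HEAD=work@B [main=B work=B]
After op 5 (commit): HEAD=work@C [main=B work=C]
After op 6 (reset): HEAD=work@B [main=B work=B]
After op 7 (commit): HEAD=work@D [main=B work=D]
After op 8 (reset): HEAD=work@C [main=B work=C]
ancestors(B) = {A,B}; D in? no
ancestors(A) = {A}; C in? no
ancestors(D) = {A,B,D}; A in? yes

Answer: no no yes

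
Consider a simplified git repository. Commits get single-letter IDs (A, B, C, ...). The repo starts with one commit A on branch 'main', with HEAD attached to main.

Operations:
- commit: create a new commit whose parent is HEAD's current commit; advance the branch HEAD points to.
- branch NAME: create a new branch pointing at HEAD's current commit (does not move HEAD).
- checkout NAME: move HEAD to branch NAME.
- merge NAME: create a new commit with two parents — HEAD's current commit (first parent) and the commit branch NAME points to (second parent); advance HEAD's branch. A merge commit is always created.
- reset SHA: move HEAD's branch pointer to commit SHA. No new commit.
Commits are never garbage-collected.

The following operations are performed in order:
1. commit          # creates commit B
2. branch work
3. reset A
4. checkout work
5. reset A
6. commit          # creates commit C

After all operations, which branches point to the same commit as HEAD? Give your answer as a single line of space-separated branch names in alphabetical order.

Answer: work

Derivation:
After op 1 (commit): HEAD=main@B [main=B]
After op 2 (branch): HEAD=main@B [main=B work=B]
After op 3 (reset): HEAD=main@A [main=A work=B]
After op 4 (checkout): HEAD=work@B [main=A work=B]
After op 5 (reset): HEAD=work@A [main=A work=A]
After op 6 (commit): HEAD=work@C [main=A work=C]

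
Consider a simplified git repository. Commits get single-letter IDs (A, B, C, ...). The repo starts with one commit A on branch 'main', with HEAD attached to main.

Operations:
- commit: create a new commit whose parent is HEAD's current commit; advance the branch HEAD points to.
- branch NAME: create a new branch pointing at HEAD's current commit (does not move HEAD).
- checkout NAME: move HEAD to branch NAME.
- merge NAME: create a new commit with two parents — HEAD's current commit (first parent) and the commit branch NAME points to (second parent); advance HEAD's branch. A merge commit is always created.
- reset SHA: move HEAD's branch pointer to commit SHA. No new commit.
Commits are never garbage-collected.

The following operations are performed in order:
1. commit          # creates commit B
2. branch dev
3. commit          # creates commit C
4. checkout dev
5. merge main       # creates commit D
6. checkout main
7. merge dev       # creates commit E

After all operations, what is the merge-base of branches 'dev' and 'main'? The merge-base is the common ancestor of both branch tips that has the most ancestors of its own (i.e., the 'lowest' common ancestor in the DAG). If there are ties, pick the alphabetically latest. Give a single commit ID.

After op 1 (commit): HEAD=main@B [main=B]
After op 2 (branch): HEAD=main@B [dev=B main=B]
After op 3 (commit): HEAD=main@C [dev=B main=C]
After op 4 (checkout): HEAD=dev@B [dev=B main=C]
After op 5 (merge): HEAD=dev@D [dev=D main=C]
After op 6 (checkout): HEAD=main@C [dev=D main=C]
After op 7 (merge): HEAD=main@E [dev=D main=E]
ancestors(dev=D): ['A', 'B', 'C', 'D']
ancestors(main=E): ['A', 'B', 'C', 'D', 'E']
common: ['A', 'B', 'C', 'D']

Answer: D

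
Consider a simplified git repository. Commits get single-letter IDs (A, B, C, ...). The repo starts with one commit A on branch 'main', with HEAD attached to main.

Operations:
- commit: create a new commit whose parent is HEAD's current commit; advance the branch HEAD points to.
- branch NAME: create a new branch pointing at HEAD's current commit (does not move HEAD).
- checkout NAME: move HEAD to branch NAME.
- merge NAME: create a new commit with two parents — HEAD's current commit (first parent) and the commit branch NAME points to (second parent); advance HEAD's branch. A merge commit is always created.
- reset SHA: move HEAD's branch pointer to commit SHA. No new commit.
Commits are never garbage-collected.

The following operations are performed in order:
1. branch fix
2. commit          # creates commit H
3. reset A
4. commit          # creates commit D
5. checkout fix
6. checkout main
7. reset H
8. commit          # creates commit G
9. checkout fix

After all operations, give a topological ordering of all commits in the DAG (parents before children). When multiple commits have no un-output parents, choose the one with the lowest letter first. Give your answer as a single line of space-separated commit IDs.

Answer: A D H G

Derivation:
After op 1 (branch): HEAD=main@A [fix=A main=A]
After op 2 (commit): HEAD=main@H [fix=A main=H]
After op 3 (reset): HEAD=main@A [fix=A main=A]
After op 4 (commit): HEAD=main@D [fix=A main=D]
After op 5 (checkout): HEAD=fix@A [fix=A main=D]
After op 6 (checkout): HEAD=main@D [fix=A main=D]
After op 7 (reset): HEAD=main@H [fix=A main=H]
After op 8 (commit): HEAD=main@G [fix=A main=G]
After op 9 (checkout): HEAD=fix@A [fix=A main=G]
commit A: parents=[]
commit D: parents=['A']
commit G: parents=['H']
commit H: parents=['A']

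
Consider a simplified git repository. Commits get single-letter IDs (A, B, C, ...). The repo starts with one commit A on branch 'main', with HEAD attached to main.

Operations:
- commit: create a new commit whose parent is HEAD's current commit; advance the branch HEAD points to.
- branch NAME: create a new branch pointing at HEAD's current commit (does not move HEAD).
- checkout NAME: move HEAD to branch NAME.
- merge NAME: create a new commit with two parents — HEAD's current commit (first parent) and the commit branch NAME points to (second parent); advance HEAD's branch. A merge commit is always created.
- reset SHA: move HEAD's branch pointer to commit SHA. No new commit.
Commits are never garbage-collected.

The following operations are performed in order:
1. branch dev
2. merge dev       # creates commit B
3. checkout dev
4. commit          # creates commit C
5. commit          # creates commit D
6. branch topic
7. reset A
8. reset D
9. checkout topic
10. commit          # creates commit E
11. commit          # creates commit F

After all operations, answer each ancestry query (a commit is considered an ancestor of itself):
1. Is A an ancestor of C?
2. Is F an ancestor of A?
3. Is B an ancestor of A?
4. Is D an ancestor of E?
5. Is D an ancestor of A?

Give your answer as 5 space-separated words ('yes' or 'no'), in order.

After op 1 (branch): HEAD=main@A [dev=A main=A]
After op 2 (merge): HEAD=main@B [dev=A main=B]
After op 3 (checkout): HEAD=dev@A [dev=A main=B]
After op 4 (commit): HEAD=dev@C [dev=C main=B]
After op 5 (commit): HEAD=dev@D [dev=D main=B]
After op 6 (branch): HEAD=dev@D [dev=D main=B topic=D]
After op 7 (reset): HEAD=dev@A [dev=A main=B topic=D]
After op 8 (reset): HEAD=dev@D [dev=D main=B topic=D]
After op 9 (checkout): HEAD=topic@D [dev=D main=B topic=D]
After op 10 (commit): HEAD=topic@E [dev=D main=B topic=E]
After op 11 (commit): HEAD=topic@F [dev=D main=B topic=F]
ancestors(C) = {A,C}; A in? yes
ancestors(A) = {A}; F in? no
ancestors(A) = {A}; B in? no
ancestors(E) = {A,C,D,E}; D in? yes
ancestors(A) = {A}; D in? no

Answer: yes no no yes no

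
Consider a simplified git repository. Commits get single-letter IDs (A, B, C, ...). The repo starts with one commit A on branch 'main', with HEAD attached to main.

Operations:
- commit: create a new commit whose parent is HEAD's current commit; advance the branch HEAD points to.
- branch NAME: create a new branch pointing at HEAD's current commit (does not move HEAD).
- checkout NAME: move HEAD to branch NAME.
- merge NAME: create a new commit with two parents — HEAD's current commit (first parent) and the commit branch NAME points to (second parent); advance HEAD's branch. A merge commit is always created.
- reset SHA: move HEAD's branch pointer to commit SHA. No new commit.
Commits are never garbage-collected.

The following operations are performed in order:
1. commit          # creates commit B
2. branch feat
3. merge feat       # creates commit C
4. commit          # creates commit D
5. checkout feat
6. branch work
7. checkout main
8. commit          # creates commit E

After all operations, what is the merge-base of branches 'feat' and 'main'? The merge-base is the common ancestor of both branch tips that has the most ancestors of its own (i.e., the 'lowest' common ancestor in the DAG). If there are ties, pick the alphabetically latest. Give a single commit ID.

Answer: B

Derivation:
After op 1 (commit): HEAD=main@B [main=B]
After op 2 (branch): HEAD=main@B [feat=B main=B]
After op 3 (merge): HEAD=main@C [feat=B main=C]
After op 4 (commit): HEAD=main@D [feat=B main=D]
After op 5 (checkout): HEAD=feat@B [feat=B main=D]
After op 6 (branch): HEAD=feat@B [feat=B main=D work=B]
After op 7 (checkout): HEAD=main@D [feat=B main=D work=B]
After op 8 (commit): HEAD=main@E [feat=B main=E work=B]
ancestors(feat=B): ['A', 'B']
ancestors(main=E): ['A', 'B', 'C', 'D', 'E']
common: ['A', 'B']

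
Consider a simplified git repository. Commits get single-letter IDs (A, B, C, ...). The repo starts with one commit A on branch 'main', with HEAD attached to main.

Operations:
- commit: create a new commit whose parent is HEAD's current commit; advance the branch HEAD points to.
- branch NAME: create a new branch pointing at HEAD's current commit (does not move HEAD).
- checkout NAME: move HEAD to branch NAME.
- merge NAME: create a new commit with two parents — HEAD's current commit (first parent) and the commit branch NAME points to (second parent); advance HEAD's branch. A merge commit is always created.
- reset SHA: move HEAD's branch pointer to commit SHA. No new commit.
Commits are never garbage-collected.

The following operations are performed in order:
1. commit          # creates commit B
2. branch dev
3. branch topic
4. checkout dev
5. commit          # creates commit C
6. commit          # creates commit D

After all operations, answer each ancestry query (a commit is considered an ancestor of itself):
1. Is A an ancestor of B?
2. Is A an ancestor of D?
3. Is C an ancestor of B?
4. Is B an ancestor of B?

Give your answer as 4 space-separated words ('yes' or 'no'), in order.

Answer: yes yes no yes

Derivation:
After op 1 (commit): HEAD=main@B [main=B]
After op 2 (branch): HEAD=main@B [dev=B main=B]
After op 3 (branch): HEAD=main@B [dev=B main=B topic=B]
After op 4 (checkout): HEAD=dev@B [dev=B main=B topic=B]
After op 5 (commit): HEAD=dev@C [dev=C main=B topic=B]
After op 6 (commit): HEAD=dev@D [dev=D main=B topic=B]
ancestors(B) = {A,B}; A in? yes
ancestors(D) = {A,B,C,D}; A in? yes
ancestors(B) = {A,B}; C in? no
ancestors(B) = {A,B}; B in? yes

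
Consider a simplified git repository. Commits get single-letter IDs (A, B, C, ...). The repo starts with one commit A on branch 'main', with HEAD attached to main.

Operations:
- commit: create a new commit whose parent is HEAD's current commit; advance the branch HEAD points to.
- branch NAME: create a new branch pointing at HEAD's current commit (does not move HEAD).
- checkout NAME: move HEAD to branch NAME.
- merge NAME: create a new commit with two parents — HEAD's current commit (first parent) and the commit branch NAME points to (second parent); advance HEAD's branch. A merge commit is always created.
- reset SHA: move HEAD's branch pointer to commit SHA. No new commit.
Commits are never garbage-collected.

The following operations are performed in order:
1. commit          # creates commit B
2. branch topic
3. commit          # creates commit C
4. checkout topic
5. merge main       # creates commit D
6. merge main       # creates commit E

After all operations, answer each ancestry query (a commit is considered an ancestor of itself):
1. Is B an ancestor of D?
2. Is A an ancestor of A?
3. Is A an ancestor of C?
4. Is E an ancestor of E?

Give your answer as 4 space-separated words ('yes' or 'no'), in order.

After op 1 (commit): HEAD=main@B [main=B]
After op 2 (branch): HEAD=main@B [main=B topic=B]
After op 3 (commit): HEAD=main@C [main=C topic=B]
After op 4 (checkout): HEAD=topic@B [main=C topic=B]
After op 5 (merge): HEAD=topic@D [main=C topic=D]
After op 6 (merge): HEAD=topic@E [main=C topic=E]
ancestors(D) = {A,B,C,D}; B in? yes
ancestors(A) = {A}; A in? yes
ancestors(C) = {A,B,C}; A in? yes
ancestors(E) = {A,B,C,D,E}; E in? yes

Answer: yes yes yes yes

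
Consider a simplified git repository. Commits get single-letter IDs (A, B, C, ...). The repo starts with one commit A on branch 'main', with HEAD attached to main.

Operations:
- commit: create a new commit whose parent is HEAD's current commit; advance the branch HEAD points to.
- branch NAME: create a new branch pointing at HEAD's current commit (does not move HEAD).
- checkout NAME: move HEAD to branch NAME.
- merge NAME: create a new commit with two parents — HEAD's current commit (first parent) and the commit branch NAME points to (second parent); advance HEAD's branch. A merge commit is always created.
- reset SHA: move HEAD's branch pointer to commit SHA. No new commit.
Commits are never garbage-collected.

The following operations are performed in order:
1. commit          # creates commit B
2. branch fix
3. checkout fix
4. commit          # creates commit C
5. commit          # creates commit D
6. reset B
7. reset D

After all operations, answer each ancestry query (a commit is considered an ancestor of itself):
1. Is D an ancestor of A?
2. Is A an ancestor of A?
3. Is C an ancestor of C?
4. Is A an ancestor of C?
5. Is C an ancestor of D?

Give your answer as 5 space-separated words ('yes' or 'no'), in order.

Answer: no yes yes yes yes

Derivation:
After op 1 (commit): HEAD=main@B [main=B]
After op 2 (branch): HEAD=main@B [fix=B main=B]
After op 3 (checkout): HEAD=fix@B [fix=B main=B]
After op 4 (commit): HEAD=fix@C [fix=C main=B]
After op 5 (commit): HEAD=fix@D [fix=D main=B]
After op 6 (reset): HEAD=fix@B [fix=B main=B]
After op 7 (reset): HEAD=fix@D [fix=D main=B]
ancestors(A) = {A}; D in? no
ancestors(A) = {A}; A in? yes
ancestors(C) = {A,B,C}; C in? yes
ancestors(C) = {A,B,C}; A in? yes
ancestors(D) = {A,B,C,D}; C in? yes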